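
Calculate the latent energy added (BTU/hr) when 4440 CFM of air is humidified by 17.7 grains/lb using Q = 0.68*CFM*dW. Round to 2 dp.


Q = 0.68 * 4440 * 17.7 = 53439.84 BTU/hr

53439.84 BTU/hr


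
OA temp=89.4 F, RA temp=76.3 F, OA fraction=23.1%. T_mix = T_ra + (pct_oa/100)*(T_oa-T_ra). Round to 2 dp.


T_mix = 76.3 + (23.1/100)*(89.4-76.3) = 79.33 F

79.33 F


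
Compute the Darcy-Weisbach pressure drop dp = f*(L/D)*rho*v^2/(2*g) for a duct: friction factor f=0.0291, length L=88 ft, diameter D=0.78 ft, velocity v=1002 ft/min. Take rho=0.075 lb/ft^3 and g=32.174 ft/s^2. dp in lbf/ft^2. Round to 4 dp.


v_fps = 1002/60 = 16.7 ft/s
dp = 0.0291*(88/0.78)*0.075*16.7^2/(2*32.174) = 1.0672 lbf/ft^2

1.0672 lbf/ft^2


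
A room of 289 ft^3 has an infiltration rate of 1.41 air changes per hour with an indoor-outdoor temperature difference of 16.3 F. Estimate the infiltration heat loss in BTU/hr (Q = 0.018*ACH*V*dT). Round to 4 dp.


Q = 0.018 * 1.41 * 289 * 16.3 = 119.5576 BTU/hr

119.5576 BTU/hr


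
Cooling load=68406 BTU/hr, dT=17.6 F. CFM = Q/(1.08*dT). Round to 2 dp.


CFM = 68406 / (1.08 * 17.6) = 3598.80

3598.80 CFM


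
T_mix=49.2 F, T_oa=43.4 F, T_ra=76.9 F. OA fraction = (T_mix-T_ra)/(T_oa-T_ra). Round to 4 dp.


frac = (49.2 - 76.9) / (43.4 - 76.9) = 0.8269

0.8269


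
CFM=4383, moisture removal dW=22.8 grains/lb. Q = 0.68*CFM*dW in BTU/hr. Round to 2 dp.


Q = 0.68 * 4383 * 22.8 = 67954.03 BTU/hr

67954.03 BTU/hr


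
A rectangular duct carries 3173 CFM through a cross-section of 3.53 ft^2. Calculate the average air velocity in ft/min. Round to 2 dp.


V = 3173 / 3.53 = 898.87 ft/min

898.87 ft/min


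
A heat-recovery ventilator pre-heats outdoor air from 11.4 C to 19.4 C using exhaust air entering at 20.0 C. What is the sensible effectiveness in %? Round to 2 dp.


eff = (19.4-11.4)/(20.0-11.4)*100 = 93.02 %

93.02 %


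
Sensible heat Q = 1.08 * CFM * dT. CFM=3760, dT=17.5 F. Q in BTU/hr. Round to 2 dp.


Q = 1.08 * 3760 * 17.5 = 71064.00 BTU/hr

71064.00 BTU/hr


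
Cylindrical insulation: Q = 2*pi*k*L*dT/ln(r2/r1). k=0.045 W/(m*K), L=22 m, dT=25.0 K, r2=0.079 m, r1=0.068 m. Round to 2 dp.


Q = 2*pi*0.045*22*25.0/ln(0.079/0.068) = 1037.14 W

1037.14 W


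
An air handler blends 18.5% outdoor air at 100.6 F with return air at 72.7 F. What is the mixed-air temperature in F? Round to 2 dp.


T_mix = 72.7 + (18.5/100)*(100.6-72.7) = 77.86 F

77.86 F


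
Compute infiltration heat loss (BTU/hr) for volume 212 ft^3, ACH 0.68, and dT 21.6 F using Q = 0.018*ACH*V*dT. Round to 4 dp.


Q = 0.018 * 0.68 * 212 * 21.6 = 56.0494 BTU/hr

56.0494 BTU/hr


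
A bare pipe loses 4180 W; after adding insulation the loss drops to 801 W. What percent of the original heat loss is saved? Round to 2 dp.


Savings = ((4180-801)/4180)*100 = 80.84 %

80.84 %


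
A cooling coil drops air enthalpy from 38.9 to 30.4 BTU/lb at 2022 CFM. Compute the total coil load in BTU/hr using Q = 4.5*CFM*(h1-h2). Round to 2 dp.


Q = 4.5 * 2022 * (38.9 - 30.4) = 77341.50 BTU/hr

77341.50 BTU/hr


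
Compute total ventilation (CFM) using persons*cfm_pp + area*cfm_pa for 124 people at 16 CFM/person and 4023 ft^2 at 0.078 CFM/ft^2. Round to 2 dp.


Total = 124*16 + 4023*0.078 = 2297.79 CFM

2297.79 CFM


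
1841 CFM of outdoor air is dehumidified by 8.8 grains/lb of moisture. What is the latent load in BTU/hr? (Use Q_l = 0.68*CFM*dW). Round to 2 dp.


Q = 0.68 * 1841 * 8.8 = 11016.54 BTU/hr

11016.54 BTU/hr


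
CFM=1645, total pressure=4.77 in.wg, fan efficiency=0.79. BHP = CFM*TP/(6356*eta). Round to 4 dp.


BHP = 1645 * 4.77 / (6356 * 0.79) = 1.5627 hp

1.5627 hp


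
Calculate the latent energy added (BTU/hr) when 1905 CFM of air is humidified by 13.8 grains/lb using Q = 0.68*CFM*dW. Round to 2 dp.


Q = 0.68 * 1905 * 13.8 = 17876.52 BTU/hr

17876.52 BTU/hr


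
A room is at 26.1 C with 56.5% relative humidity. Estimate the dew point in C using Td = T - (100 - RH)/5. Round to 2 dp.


Td = 26.1 - (100-56.5)/5 = 17.40 C

17.40 C


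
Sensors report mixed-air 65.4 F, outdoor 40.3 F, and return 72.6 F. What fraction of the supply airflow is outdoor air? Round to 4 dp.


frac = (65.4 - 72.6) / (40.3 - 72.6) = 0.2229

0.2229


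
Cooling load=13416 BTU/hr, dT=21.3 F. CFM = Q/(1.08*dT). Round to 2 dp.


CFM = 13416 / (1.08 * 21.3) = 583.20

583.20 CFM


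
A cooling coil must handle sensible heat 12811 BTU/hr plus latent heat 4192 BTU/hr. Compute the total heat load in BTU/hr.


Qt = 12811 + 4192 = 17003 BTU/hr

17003 BTU/hr


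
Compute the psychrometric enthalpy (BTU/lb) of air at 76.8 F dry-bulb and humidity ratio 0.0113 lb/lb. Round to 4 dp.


h = 0.24*76.8 + 0.0113*(1061+0.444*76.8) = 30.8066 BTU/lb

30.8066 BTU/lb


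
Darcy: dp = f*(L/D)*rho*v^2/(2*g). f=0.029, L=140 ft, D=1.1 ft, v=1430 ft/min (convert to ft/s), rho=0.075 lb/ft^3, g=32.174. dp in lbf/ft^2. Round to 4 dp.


v_fps = 1430/60 = 23.8333 ft/s
dp = 0.029*(140/1.1)*0.075*23.8333^2/(2*32.174) = 2.4436 lbf/ft^2

2.4436 lbf/ft^2


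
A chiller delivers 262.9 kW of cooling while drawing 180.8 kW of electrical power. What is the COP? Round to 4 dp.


COP = 262.9 / 180.8 = 1.4541

1.4541


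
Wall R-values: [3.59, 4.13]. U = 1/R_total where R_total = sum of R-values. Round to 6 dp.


R_total = 3.59 + 4.13 = 7.72
U = 1/7.72 = 0.129534

0.129534


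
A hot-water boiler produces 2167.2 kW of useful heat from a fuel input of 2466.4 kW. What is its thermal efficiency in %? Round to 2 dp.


eta = (2167.2/2466.4)*100 = 87.87 %

87.87 %


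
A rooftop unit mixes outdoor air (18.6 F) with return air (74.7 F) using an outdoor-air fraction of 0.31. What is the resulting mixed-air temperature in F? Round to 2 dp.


T_mix = 0.31*18.6 + 0.69*74.7 = 57.31 F

57.31 F


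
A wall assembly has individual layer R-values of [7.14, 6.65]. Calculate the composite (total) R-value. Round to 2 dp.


R_total = 7.14 + 6.65 = 13.79

13.79


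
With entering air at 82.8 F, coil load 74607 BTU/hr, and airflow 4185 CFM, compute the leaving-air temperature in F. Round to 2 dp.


dT = 74607/(1.08*4185) = 16.5067
T_leave = 82.8 - 16.5067 = 66.29 F

66.29 F


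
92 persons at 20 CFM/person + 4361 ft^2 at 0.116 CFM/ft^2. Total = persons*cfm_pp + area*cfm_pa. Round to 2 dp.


Total = 92*20 + 4361*0.116 = 2345.88 CFM

2345.88 CFM


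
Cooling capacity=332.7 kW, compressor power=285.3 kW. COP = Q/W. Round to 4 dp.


COP = 332.7 / 285.3 = 1.1661

1.1661


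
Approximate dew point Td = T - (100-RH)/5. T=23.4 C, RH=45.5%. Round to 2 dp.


Td = 23.4 - (100-45.5)/5 = 12.50 C

12.50 C


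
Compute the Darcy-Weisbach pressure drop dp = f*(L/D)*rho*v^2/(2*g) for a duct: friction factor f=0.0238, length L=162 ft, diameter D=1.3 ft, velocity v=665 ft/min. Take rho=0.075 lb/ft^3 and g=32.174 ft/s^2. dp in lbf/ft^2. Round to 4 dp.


v_fps = 665/60 = 11.0833 ft/s
dp = 0.0238*(162/1.3)*0.075*11.0833^2/(2*32.174) = 0.4246 lbf/ft^2

0.4246 lbf/ft^2


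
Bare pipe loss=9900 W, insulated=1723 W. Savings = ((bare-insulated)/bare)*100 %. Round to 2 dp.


Savings = ((9900-1723)/9900)*100 = 82.60 %

82.60 %


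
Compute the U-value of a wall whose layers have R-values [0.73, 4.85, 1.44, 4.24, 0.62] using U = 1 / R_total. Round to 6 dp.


R_total = 0.73 + 4.85 + 1.44 + 4.24 + 0.62 = 11.88
U = 1/11.88 = 0.084175

0.084175


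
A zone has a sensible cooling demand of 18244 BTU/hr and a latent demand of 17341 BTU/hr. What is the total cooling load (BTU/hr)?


Qt = 18244 + 17341 = 35585 BTU/hr

35585 BTU/hr


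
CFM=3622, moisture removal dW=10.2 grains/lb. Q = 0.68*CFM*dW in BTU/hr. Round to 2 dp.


Q = 0.68 * 3622 * 10.2 = 25122.19 BTU/hr

25122.19 BTU/hr


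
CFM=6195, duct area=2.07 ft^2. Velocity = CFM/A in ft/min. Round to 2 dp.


V = 6195 / 2.07 = 2992.75 ft/min

2992.75 ft/min


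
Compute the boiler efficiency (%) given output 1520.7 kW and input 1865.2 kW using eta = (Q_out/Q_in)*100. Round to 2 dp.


eta = (1520.7/1865.2)*100 = 81.53 %

81.53 %


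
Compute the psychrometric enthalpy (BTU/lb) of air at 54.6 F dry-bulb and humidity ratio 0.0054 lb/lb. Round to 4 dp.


h = 0.24*54.6 + 0.0054*(1061+0.444*54.6) = 18.9643 BTU/lb

18.9643 BTU/lb


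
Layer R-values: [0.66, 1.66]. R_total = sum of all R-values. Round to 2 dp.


R_total = 0.66 + 1.66 = 2.32

2.32


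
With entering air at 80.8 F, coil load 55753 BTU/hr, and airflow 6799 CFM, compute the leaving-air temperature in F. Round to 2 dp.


dT = 55753/(1.08*6799) = 7.5928
T_leave = 80.8 - 7.5928 = 73.21 F

73.21 F


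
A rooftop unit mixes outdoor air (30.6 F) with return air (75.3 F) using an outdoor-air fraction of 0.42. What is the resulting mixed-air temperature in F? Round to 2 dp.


T_mix = 0.42*30.6 + 0.58*75.3 = 56.53 F

56.53 F


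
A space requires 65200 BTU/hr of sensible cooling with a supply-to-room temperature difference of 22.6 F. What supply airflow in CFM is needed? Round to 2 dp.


CFM = 65200 / (1.08 * 22.6) = 2671.26

2671.26 CFM


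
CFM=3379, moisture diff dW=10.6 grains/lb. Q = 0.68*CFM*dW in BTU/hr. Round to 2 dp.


Q = 0.68 * 3379 * 10.6 = 24355.83 BTU/hr

24355.83 BTU/hr


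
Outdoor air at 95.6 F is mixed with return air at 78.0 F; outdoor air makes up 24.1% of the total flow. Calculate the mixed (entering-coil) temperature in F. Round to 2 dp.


T_mix = 78.0 + (24.1/100)*(95.6-78.0) = 82.24 F

82.24 F


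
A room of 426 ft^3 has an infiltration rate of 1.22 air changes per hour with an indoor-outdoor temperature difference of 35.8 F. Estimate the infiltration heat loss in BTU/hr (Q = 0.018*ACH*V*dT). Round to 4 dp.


Q = 0.018 * 1.22 * 426 * 35.8 = 334.9076 BTU/hr

334.9076 BTU/hr


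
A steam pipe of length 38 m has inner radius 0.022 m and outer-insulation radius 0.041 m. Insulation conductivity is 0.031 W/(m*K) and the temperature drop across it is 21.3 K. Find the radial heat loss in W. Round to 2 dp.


Q = 2*pi*0.031*38*21.3/ln(0.041/0.022) = 253.25 W

253.25 W


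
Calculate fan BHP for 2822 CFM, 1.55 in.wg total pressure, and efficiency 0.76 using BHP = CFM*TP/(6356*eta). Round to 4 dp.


BHP = 2822 * 1.55 / (6356 * 0.76) = 0.9055 hp

0.9055 hp


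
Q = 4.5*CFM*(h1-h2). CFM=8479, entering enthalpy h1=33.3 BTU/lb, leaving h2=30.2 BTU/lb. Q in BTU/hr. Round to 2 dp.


Q = 4.5 * 8479 * (33.3 - 30.2) = 118282.05 BTU/hr

118282.05 BTU/hr


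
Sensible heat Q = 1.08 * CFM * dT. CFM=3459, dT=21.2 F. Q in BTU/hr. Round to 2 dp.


Q = 1.08 * 3459 * 21.2 = 79197.26 BTU/hr

79197.26 BTU/hr


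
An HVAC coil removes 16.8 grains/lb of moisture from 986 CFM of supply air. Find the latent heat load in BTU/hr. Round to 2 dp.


Q = 0.68 * 986 * 16.8 = 11264.06 BTU/hr

11264.06 BTU/hr


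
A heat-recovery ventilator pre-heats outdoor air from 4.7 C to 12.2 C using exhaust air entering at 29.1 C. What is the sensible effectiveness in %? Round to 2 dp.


eff = (12.2-4.7)/(29.1-4.7)*100 = 30.74 %

30.74 %


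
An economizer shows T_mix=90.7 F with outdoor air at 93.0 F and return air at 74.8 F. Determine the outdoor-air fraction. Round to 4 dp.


frac = (90.7 - 74.8) / (93.0 - 74.8) = 0.8736

0.8736


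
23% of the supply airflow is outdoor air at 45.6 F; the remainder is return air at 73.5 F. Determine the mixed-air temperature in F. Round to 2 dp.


T_mix = 0.23*45.6 + 0.77*73.5 = 67.08 F

67.08 F


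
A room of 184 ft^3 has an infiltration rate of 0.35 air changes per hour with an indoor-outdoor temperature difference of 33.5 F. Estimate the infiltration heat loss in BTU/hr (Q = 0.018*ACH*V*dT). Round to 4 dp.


Q = 0.018 * 0.35 * 184 * 33.5 = 38.8332 BTU/hr

38.8332 BTU/hr


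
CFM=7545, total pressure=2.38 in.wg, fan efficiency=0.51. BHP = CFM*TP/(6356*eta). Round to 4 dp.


BHP = 7545 * 2.38 / (6356 * 0.51) = 5.5396 hp

5.5396 hp


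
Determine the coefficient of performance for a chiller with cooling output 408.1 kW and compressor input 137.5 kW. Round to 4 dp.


COP = 408.1 / 137.5 = 2.9680

2.9680


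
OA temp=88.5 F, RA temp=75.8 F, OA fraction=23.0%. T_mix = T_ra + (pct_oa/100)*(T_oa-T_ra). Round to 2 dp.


T_mix = 75.8 + (23.0/100)*(88.5-75.8) = 78.72 F

78.72 F


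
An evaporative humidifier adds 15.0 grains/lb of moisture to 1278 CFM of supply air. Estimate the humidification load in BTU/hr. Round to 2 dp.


Q = 0.68 * 1278 * 15.0 = 13035.60 BTU/hr

13035.60 BTU/hr


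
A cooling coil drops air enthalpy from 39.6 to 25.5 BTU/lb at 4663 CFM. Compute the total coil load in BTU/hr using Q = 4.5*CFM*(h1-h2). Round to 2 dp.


Q = 4.5 * 4663 * (39.6 - 25.5) = 295867.35 BTU/hr

295867.35 BTU/hr


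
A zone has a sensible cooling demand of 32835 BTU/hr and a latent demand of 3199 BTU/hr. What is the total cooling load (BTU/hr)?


Qt = 32835 + 3199 = 36034 BTU/hr

36034 BTU/hr


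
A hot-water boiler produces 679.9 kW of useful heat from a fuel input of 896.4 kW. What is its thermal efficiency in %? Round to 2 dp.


eta = (679.9/896.4)*100 = 75.85 %

75.85 %


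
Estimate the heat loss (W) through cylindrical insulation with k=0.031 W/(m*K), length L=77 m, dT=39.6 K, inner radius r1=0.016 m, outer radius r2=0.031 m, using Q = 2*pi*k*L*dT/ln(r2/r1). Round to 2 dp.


Q = 2*pi*0.031*77*39.6/ln(0.031/0.016) = 897.98 W

897.98 W


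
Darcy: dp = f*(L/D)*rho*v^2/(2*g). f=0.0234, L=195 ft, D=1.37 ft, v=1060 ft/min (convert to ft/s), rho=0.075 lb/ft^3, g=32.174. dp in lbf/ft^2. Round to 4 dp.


v_fps = 1060/60 = 17.6667 ft/s
dp = 0.0234*(195/1.37)*0.075*17.6667^2/(2*32.174) = 1.2116 lbf/ft^2

1.2116 lbf/ft^2


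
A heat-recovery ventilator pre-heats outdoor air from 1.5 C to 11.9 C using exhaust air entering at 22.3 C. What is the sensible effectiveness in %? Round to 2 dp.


eff = (11.9-1.5)/(22.3-1.5)*100 = 50.00 %

50.00 %


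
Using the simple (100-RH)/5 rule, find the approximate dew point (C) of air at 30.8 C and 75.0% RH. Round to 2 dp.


Td = 30.8 - (100-75.0)/5 = 25.80 C

25.80 C


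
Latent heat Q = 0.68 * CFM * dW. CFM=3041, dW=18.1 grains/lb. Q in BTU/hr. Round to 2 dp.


Q = 0.68 * 3041 * 18.1 = 37428.63 BTU/hr

37428.63 BTU/hr


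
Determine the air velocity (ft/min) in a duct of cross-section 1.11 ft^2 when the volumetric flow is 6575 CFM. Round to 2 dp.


V = 6575 / 1.11 = 5923.42 ft/min

5923.42 ft/min


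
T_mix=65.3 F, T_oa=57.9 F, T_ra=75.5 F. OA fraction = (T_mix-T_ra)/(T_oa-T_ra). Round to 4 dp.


frac = (65.3 - 75.5) / (57.9 - 75.5) = 0.5795

0.5795


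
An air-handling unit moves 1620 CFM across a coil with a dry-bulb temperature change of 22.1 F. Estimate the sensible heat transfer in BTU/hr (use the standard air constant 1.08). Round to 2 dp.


Q = 1.08 * 1620 * 22.1 = 38666.16 BTU/hr

38666.16 BTU/hr


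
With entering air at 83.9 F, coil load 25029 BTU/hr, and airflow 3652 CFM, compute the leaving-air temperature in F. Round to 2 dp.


dT = 25029/(1.08*3652) = 6.3458
T_leave = 83.9 - 6.3458 = 77.55 F

77.55 F


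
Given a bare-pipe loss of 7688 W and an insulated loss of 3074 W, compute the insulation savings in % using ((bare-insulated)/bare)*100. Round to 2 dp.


Savings = ((7688-3074)/7688)*100 = 60.02 %

60.02 %


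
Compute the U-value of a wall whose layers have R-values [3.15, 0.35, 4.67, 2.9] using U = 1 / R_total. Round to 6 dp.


R_total = 3.15 + 0.35 + 4.67 + 2.9 = 11.07
U = 1/11.07 = 0.090334

0.090334


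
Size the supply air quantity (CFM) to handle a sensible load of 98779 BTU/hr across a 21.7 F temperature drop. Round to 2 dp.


CFM = 98779 / (1.08 * 21.7) = 4214.84

4214.84 CFM


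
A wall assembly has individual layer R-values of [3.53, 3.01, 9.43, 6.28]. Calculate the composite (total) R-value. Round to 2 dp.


R_total = 3.53 + 3.01 + 9.43 + 6.28 = 22.25

22.25


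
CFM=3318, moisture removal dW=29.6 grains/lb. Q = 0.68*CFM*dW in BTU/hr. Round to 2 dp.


Q = 0.68 * 3318 * 29.6 = 66784.70 BTU/hr

66784.70 BTU/hr


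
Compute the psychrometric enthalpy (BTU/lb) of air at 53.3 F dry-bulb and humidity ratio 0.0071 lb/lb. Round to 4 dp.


h = 0.24*53.3 + 0.0071*(1061+0.444*53.3) = 20.4931 BTU/lb

20.4931 BTU/lb


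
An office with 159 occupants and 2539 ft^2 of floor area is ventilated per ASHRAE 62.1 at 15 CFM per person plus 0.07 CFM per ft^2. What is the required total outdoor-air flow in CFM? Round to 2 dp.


Total = 159*15 + 2539*0.07 = 2562.73 CFM

2562.73 CFM


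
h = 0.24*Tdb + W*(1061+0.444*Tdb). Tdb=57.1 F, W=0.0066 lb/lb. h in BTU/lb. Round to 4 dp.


h = 0.24*57.1 + 0.0066*(1061+0.444*57.1) = 20.8739 BTU/lb

20.8739 BTU/lb


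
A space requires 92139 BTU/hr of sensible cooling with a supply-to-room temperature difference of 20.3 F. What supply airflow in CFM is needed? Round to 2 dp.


CFM = 92139 / (1.08 * 20.3) = 4202.65

4202.65 CFM


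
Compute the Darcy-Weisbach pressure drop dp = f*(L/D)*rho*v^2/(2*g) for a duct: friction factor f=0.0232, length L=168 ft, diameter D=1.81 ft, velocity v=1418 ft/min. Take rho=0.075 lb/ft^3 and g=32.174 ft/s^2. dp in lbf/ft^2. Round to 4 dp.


v_fps = 1418/60 = 23.6333 ft/s
dp = 0.0232*(168/1.81)*0.075*23.6333^2/(2*32.174) = 1.4018 lbf/ft^2

1.4018 lbf/ft^2


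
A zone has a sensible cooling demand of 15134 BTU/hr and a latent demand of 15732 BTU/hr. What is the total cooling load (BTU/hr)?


Qt = 15134 + 15732 = 30866 BTU/hr

30866 BTU/hr


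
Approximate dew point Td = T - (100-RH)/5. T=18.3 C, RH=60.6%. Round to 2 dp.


Td = 18.3 - (100-60.6)/5 = 10.42 C

10.42 C


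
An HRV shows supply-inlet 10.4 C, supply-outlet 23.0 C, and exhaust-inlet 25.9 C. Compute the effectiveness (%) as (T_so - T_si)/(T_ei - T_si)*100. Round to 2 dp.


eff = (23.0-10.4)/(25.9-10.4)*100 = 81.29 %

81.29 %


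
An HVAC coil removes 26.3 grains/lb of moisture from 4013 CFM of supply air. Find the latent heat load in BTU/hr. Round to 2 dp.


Q = 0.68 * 4013 * 26.3 = 71768.49 BTU/hr

71768.49 BTU/hr


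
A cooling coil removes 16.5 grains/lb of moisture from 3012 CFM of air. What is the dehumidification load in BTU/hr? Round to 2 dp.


Q = 0.68 * 3012 * 16.5 = 33794.64 BTU/hr

33794.64 BTU/hr


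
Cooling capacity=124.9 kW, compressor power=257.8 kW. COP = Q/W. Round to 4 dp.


COP = 124.9 / 257.8 = 0.4845

0.4845


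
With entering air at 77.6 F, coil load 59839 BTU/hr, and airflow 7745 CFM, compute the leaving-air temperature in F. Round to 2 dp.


dT = 59839/(1.08*7745) = 7.1538
T_leave = 77.6 - 7.1538 = 70.45 F

70.45 F


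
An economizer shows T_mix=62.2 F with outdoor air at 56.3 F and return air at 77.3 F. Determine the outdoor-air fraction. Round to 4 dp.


frac = (62.2 - 77.3) / (56.3 - 77.3) = 0.7190

0.7190


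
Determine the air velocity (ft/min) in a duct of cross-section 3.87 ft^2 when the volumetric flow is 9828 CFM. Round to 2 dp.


V = 9828 / 3.87 = 2539.53 ft/min

2539.53 ft/min


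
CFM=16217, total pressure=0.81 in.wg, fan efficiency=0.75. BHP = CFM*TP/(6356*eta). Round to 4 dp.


BHP = 16217 * 0.81 / (6356 * 0.75) = 2.7556 hp

2.7556 hp


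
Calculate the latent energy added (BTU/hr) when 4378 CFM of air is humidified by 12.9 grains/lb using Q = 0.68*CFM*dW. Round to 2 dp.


Q = 0.68 * 4378 * 12.9 = 38403.82 BTU/hr

38403.82 BTU/hr


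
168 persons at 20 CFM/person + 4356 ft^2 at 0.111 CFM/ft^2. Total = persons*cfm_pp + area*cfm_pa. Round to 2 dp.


Total = 168*20 + 4356*0.111 = 3843.52 CFM

3843.52 CFM


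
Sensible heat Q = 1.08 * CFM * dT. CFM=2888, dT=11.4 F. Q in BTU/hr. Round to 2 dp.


Q = 1.08 * 2888 * 11.4 = 35557.06 BTU/hr

35557.06 BTU/hr


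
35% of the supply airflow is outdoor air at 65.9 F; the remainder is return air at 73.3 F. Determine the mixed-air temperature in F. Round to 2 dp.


T_mix = 0.35*65.9 + 0.65*73.3 = 70.71 F

70.71 F


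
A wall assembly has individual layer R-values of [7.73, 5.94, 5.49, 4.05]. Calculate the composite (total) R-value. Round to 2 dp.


R_total = 7.73 + 5.94 + 5.49 + 4.05 = 23.21

23.21


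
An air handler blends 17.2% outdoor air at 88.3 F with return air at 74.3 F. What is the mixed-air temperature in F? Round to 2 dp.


T_mix = 74.3 + (17.2/100)*(88.3-74.3) = 76.71 F

76.71 F


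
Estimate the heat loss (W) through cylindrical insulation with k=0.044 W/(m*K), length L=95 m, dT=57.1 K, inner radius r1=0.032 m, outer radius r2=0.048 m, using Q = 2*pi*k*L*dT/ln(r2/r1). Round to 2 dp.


Q = 2*pi*0.044*95*57.1/ln(0.048/0.032) = 3698.61 W

3698.61 W


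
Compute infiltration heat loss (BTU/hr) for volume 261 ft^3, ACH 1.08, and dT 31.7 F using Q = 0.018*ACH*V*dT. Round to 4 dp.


Q = 0.018 * 1.08 * 261 * 31.7 = 160.8407 BTU/hr

160.8407 BTU/hr


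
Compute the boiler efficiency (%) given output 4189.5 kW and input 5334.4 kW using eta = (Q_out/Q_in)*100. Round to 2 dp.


eta = (4189.5/5334.4)*100 = 78.54 %

78.54 %


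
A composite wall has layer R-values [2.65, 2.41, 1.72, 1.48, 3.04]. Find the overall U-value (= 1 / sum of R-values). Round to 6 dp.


R_total = 2.65 + 2.41 + 1.72 + 1.48 + 3.04 = 11.30
U = 1/11.30 = 0.088496

0.088496


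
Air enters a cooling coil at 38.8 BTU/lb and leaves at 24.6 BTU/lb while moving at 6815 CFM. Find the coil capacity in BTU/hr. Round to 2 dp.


Q = 4.5 * 6815 * (38.8 - 24.6) = 435478.50 BTU/hr

435478.50 BTU/hr


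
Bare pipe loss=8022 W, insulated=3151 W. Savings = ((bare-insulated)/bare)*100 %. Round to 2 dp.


Savings = ((8022-3151)/8022)*100 = 60.72 %

60.72 %


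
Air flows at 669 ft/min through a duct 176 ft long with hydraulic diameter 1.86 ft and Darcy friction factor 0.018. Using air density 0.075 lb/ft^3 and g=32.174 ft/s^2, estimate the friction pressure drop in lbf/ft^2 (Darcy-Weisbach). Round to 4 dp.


v_fps = 669/60 = 11.15 ft/s
dp = 0.018*(176/1.86)*0.075*11.15^2/(2*32.174) = 0.2468 lbf/ft^2

0.2468 lbf/ft^2


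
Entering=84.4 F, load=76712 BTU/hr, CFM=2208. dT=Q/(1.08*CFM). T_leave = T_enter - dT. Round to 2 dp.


dT = 76712/(1.08*2208) = 32.1692
T_leave = 84.4 - 32.1692 = 52.23 F

52.23 F


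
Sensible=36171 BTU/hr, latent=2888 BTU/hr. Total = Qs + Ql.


Qt = 36171 + 2888 = 39059 BTU/hr

39059 BTU/hr


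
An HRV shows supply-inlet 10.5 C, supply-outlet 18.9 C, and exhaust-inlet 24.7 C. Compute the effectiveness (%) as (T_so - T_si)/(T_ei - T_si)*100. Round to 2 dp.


eff = (18.9-10.5)/(24.7-10.5)*100 = 59.15 %

59.15 %


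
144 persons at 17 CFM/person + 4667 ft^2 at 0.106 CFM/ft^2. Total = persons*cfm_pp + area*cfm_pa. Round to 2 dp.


Total = 144*17 + 4667*0.106 = 2942.70 CFM

2942.70 CFM


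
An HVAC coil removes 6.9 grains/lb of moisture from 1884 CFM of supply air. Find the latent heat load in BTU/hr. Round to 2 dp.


Q = 0.68 * 1884 * 6.9 = 8839.73 BTU/hr

8839.73 BTU/hr


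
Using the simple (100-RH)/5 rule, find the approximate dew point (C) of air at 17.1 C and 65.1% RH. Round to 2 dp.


Td = 17.1 - (100-65.1)/5 = 10.12 C

10.12 C


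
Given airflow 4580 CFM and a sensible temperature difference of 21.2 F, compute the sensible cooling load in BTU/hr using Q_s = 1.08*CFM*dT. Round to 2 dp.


Q = 1.08 * 4580 * 21.2 = 104863.68 BTU/hr

104863.68 BTU/hr


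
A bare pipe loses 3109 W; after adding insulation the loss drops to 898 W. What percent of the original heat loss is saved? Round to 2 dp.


Savings = ((3109-898)/3109)*100 = 71.12 %

71.12 %


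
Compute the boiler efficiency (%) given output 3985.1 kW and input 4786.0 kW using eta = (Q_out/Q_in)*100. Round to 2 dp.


eta = (3985.1/4786.0)*100 = 83.27 %

83.27 %


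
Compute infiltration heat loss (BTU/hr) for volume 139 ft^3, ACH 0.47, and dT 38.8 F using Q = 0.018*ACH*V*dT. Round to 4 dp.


Q = 0.018 * 0.47 * 139 * 38.8 = 45.6265 BTU/hr

45.6265 BTU/hr


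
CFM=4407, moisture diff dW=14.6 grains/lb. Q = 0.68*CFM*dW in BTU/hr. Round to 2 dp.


Q = 0.68 * 4407 * 14.6 = 43752.70 BTU/hr

43752.70 BTU/hr


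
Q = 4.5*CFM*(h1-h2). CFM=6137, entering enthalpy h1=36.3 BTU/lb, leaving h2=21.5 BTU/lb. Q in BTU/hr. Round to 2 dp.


Q = 4.5 * 6137 * (36.3 - 21.5) = 408724.20 BTU/hr

408724.20 BTU/hr


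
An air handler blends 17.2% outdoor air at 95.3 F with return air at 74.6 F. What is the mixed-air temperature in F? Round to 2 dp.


T_mix = 74.6 + (17.2/100)*(95.3-74.6) = 78.16 F

78.16 F


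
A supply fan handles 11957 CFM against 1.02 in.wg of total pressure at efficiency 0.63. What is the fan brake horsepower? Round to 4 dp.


BHP = 11957 * 1.02 / (6356 * 0.63) = 3.0458 hp

3.0458 hp


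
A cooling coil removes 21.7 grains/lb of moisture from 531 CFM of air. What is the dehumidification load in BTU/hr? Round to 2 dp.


Q = 0.68 * 531 * 21.7 = 7835.44 BTU/hr

7835.44 BTU/hr


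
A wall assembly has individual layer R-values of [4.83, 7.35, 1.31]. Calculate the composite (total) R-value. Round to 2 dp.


R_total = 4.83 + 7.35 + 1.31 = 13.49

13.49


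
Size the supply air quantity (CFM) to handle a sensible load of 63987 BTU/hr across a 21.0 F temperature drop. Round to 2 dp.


CFM = 63987 / (1.08 * 21.0) = 2821.30

2821.30 CFM


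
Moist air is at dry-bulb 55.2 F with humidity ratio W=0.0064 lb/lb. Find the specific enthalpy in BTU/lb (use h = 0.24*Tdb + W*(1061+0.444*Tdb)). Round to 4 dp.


h = 0.24*55.2 + 0.0064*(1061+0.444*55.2) = 20.1953 BTU/lb

20.1953 BTU/lb


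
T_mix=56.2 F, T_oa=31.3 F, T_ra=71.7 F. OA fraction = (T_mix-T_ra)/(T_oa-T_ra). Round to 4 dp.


frac = (56.2 - 71.7) / (31.3 - 71.7) = 0.3837

0.3837


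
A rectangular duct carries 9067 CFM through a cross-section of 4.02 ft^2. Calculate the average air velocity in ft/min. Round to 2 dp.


V = 9067 / 4.02 = 2255.47 ft/min

2255.47 ft/min


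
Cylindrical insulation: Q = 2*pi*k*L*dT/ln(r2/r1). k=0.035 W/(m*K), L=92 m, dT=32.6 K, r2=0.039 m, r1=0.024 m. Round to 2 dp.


Q = 2*pi*0.035*92*32.6/ln(0.039/0.024) = 1358.49 W

1358.49 W


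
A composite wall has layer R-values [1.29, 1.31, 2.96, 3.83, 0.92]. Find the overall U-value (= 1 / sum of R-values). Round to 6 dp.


R_total = 1.29 + 1.31 + 2.96 + 3.83 + 0.92 = 10.31
U = 1/10.31 = 0.096993

0.096993


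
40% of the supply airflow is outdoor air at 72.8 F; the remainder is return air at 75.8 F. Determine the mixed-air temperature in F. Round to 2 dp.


T_mix = 0.4*72.8 + 0.6*75.8 = 74.60 F

74.60 F


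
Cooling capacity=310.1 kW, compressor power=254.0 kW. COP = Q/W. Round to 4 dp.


COP = 310.1 / 254.0 = 1.2209

1.2209


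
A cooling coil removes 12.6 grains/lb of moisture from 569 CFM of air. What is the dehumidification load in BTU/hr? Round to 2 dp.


Q = 0.68 * 569 * 12.6 = 4875.19 BTU/hr

4875.19 BTU/hr


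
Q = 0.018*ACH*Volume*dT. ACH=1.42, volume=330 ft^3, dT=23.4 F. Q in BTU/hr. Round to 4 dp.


Q = 0.018 * 1.42 * 330 * 23.4 = 197.3743 BTU/hr

197.3743 BTU/hr


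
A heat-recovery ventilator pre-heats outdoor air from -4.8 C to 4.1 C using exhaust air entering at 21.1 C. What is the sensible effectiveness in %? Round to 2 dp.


eff = (4.1-(-4.8))/(21.1-(-4.8))*100 = 34.36 %

34.36 %


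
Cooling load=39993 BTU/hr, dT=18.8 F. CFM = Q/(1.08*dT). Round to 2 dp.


CFM = 39993 / (1.08 * 18.8) = 1969.71

1969.71 CFM


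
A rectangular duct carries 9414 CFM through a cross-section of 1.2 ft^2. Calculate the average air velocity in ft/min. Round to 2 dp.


V = 9414 / 1.2 = 7845.00 ft/min

7845.00 ft/min


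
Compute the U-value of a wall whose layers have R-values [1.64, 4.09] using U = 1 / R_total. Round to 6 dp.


R_total = 1.64 + 4.09 = 5.73
U = 1/5.73 = 0.174520

0.174520


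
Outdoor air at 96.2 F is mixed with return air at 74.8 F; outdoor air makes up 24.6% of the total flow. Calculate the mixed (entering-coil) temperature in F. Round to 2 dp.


T_mix = 74.8 + (24.6/100)*(96.2-74.8) = 80.06 F

80.06 F


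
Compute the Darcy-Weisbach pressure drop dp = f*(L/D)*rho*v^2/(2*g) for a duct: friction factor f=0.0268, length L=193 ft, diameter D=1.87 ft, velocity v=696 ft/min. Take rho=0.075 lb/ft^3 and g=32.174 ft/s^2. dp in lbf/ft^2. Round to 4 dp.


v_fps = 696/60 = 11.6 ft/s
dp = 0.0268*(193/1.87)*0.075*11.6^2/(2*32.174) = 0.4338 lbf/ft^2

0.4338 lbf/ft^2


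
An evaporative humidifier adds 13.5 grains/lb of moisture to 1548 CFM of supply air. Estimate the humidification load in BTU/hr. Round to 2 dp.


Q = 0.68 * 1548 * 13.5 = 14210.64 BTU/hr

14210.64 BTU/hr


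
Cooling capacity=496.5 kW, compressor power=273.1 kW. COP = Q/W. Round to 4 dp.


COP = 496.5 / 273.1 = 1.8180

1.8180


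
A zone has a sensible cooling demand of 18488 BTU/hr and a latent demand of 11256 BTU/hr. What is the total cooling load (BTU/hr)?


Qt = 18488 + 11256 = 29744 BTU/hr

29744 BTU/hr


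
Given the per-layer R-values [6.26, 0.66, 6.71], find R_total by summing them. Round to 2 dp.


R_total = 6.26 + 0.66 + 6.71 = 13.63

13.63


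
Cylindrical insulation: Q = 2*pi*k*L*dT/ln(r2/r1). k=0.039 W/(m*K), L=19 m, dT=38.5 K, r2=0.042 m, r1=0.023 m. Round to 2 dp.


Q = 2*pi*0.039*19*38.5/ln(0.042/0.023) = 297.67 W

297.67 W


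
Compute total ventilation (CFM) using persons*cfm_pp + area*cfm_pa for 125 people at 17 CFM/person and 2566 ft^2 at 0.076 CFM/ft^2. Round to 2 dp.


Total = 125*17 + 2566*0.076 = 2320.02 CFM

2320.02 CFM


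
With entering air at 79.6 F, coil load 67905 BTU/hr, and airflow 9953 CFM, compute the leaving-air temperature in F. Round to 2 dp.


dT = 67905/(1.08*9953) = 6.3172
T_leave = 79.6 - 6.3172 = 73.28 F

73.28 F


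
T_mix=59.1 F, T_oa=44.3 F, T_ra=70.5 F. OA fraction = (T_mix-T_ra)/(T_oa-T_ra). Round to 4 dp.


frac = (59.1 - 70.5) / (44.3 - 70.5) = 0.4351

0.4351


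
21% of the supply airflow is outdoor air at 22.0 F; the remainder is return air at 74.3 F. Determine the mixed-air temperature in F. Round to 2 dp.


T_mix = 0.21*22.0 + 0.79*74.3 = 63.32 F

63.32 F


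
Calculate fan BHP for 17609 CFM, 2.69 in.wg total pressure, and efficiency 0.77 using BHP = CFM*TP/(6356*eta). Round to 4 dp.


BHP = 17609 * 2.69 / (6356 * 0.77) = 9.6786 hp

9.6786 hp


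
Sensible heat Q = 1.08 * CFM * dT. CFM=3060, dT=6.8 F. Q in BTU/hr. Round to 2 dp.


Q = 1.08 * 3060 * 6.8 = 22472.64 BTU/hr

22472.64 BTU/hr


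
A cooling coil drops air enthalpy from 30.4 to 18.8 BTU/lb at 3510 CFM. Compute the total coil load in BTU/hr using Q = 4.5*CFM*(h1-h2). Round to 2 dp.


Q = 4.5 * 3510 * (30.4 - 18.8) = 183222.00 BTU/hr

183222.00 BTU/hr


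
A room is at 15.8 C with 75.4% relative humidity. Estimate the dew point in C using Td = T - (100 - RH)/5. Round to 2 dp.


Td = 15.8 - (100-75.4)/5 = 10.88 C

10.88 C


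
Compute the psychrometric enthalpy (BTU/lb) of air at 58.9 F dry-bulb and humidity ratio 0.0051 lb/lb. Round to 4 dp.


h = 0.24*58.9 + 0.0051*(1061+0.444*58.9) = 19.6805 BTU/lb

19.6805 BTU/lb


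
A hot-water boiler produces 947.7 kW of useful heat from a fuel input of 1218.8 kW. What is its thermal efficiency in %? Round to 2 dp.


eta = (947.7/1218.8)*100 = 77.76 %

77.76 %


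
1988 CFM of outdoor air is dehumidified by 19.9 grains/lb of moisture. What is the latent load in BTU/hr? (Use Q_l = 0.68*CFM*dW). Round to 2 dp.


Q = 0.68 * 1988 * 19.9 = 26901.62 BTU/hr

26901.62 BTU/hr


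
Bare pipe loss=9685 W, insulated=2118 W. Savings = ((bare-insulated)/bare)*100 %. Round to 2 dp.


Savings = ((9685-2118)/9685)*100 = 78.13 %

78.13 %


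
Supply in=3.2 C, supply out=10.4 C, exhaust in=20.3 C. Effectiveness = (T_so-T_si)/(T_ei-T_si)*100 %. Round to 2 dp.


eff = (10.4-3.2)/(20.3-3.2)*100 = 42.11 %

42.11 %


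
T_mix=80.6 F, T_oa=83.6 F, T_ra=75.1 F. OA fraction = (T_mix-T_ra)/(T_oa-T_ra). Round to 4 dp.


frac = (80.6 - 75.1) / (83.6 - 75.1) = 0.6471

0.6471


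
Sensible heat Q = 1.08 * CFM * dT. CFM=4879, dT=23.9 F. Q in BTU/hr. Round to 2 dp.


Q = 1.08 * 4879 * 23.9 = 125936.75 BTU/hr

125936.75 BTU/hr


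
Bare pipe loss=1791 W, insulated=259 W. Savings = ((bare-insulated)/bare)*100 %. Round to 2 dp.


Savings = ((1791-259)/1791)*100 = 85.54 %

85.54 %


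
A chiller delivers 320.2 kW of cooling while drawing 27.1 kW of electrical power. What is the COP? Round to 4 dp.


COP = 320.2 / 27.1 = 11.8155

11.8155


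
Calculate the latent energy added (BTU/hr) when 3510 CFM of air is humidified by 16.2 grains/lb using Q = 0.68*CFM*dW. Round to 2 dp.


Q = 0.68 * 3510 * 16.2 = 38666.16 BTU/hr

38666.16 BTU/hr


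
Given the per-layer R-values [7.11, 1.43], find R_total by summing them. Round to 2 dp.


R_total = 7.11 + 1.43 = 8.54

8.54


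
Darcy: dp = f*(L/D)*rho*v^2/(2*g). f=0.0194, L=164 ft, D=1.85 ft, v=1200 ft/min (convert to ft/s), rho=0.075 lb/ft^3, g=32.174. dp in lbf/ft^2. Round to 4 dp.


v_fps = 1200/60 = 20.0 ft/s
dp = 0.0194*(164/1.85)*0.075*20.0^2/(2*32.174) = 0.8018 lbf/ft^2

0.8018 lbf/ft^2


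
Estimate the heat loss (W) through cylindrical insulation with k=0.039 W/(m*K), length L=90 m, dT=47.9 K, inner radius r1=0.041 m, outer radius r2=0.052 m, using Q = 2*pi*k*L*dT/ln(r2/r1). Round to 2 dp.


Q = 2*pi*0.039*90*47.9/ln(0.052/0.041) = 4444.73 W

4444.73 W


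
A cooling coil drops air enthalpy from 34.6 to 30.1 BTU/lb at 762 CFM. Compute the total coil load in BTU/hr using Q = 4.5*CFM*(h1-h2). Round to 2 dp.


Q = 4.5 * 762 * (34.6 - 30.1) = 15430.50 BTU/hr

15430.50 BTU/hr


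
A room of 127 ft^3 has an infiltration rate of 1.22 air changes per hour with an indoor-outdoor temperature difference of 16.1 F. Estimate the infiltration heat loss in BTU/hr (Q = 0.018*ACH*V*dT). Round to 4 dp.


Q = 0.018 * 1.22 * 127 * 16.1 = 44.9016 BTU/hr

44.9016 BTU/hr


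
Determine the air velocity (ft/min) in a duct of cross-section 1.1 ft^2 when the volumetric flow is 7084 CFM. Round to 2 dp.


V = 7084 / 1.1 = 6440.00 ft/min

6440.00 ft/min


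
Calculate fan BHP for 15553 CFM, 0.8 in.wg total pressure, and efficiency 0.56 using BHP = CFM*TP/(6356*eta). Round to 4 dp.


BHP = 15553 * 0.8 / (6356 * 0.56) = 3.4957 hp

3.4957 hp


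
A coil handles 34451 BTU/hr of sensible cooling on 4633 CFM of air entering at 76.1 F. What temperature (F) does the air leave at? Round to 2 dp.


dT = 34451/(1.08*4633) = 6.8852
T_leave = 76.1 - 6.8852 = 69.21 F

69.21 F


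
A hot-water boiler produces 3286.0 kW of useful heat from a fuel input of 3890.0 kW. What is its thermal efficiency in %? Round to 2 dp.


eta = (3286.0/3890.0)*100 = 84.47 %

84.47 %


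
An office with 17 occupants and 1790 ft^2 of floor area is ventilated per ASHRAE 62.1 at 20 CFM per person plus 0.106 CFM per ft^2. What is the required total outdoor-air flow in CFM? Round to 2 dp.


Total = 17*20 + 1790*0.106 = 529.74 CFM

529.74 CFM


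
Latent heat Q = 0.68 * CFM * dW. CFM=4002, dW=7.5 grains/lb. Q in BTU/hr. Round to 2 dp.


Q = 0.68 * 4002 * 7.5 = 20410.20 BTU/hr

20410.20 BTU/hr


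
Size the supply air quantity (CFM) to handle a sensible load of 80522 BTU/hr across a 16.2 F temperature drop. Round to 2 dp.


CFM = 80522 / (1.08 * 16.2) = 4602.31

4602.31 CFM


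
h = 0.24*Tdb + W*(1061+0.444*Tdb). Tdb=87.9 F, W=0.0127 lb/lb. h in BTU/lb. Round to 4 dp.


h = 0.24*87.9 + 0.0127*(1061+0.444*87.9) = 35.0664 BTU/lb

35.0664 BTU/lb


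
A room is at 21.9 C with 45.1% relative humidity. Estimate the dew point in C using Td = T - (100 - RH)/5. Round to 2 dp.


Td = 21.9 - (100-45.1)/5 = 10.92 C

10.92 C


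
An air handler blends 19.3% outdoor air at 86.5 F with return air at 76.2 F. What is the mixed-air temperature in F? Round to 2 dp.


T_mix = 76.2 + (19.3/100)*(86.5-76.2) = 78.19 F

78.19 F


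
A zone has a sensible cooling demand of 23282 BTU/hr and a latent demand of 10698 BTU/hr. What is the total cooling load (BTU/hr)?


Qt = 23282 + 10698 = 33980 BTU/hr

33980 BTU/hr


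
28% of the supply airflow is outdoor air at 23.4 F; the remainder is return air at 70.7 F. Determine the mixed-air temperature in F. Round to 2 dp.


T_mix = 0.28*23.4 + 0.72*70.7 = 57.46 F

57.46 F


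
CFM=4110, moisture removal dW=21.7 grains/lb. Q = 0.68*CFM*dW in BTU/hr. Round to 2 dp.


Q = 0.68 * 4110 * 21.7 = 60647.16 BTU/hr

60647.16 BTU/hr


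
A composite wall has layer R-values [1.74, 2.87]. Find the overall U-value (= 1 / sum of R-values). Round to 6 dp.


R_total = 1.74 + 2.87 = 4.61
U = 1/4.61 = 0.216920

0.216920


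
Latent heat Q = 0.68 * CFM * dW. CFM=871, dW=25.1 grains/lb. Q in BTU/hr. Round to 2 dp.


Q = 0.68 * 871 * 25.1 = 14866.23 BTU/hr

14866.23 BTU/hr


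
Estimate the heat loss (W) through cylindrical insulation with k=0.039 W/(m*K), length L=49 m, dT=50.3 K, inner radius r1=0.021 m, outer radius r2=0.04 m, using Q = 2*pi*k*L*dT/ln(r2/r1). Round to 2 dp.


Q = 2*pi*0.039*49*50.3/ln(0.04/0.021) = 937.31 W

937.31 W


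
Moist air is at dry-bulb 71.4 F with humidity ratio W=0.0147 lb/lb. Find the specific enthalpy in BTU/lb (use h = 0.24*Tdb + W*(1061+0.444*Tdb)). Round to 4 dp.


h = 0.24*71.4 + 0.0147*(1061+0.444*71.4) = 33.1987 BTU/lb

33.1987 BTU/lb


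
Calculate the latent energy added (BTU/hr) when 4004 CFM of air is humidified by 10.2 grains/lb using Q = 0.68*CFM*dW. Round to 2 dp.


Q = 0.68 * 4004 * 10.2 = 27771.74 BTU/hr

27771.74 BTU/hr


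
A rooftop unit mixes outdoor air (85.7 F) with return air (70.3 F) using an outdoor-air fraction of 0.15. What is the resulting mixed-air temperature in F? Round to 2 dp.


T_mix = 0.15*85.7 + 0.85*70.3 = 72.61 F

72.61 F


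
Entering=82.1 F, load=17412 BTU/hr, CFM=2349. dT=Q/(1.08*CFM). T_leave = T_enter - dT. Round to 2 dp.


dT = 17412/(1.08*2349) = 6.8634
T_leave = 82.1 - 6.8634 = 75.24 F

75.24 F


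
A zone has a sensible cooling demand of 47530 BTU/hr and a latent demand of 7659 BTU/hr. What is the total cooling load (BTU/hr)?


Qt = 47530 + 7659 = 55189 BTU/hr

55189 BTU/hr


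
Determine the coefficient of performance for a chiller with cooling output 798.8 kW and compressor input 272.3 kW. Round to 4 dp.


COP = 798.8 / 272.3 = 2.9335

2.9335


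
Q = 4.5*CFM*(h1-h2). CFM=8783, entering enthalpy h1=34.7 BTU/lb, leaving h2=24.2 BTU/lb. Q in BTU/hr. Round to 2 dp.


Q = 4.5 * 8783 * (34.7 - 24.2) = 414996.75 BTU/hr

414996.75 BTU/hr


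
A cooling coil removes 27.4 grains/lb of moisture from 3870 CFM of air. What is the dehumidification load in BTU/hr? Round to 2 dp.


Q = 0.68 * 3870 * 27.4 = 72105.84 BTU/hr

72105.84 BTU/hr


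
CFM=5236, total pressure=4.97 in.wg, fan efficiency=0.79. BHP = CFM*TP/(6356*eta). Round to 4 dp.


BHP = 5236 * 4.97 / (6356 * 0.79) = 5.1826 hp

5.1826 hp


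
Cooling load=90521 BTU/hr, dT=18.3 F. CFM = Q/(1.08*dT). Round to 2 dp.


CFM = 90521 / (1.08 * 18.3) = 4580.10

4580.10 CFM


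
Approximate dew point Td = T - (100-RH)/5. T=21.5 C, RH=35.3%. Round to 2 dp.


Td = 21.5 - (100-35.3)/5 = 8.56 C

8.56 C


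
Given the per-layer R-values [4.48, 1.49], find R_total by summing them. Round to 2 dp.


R_total = 4.48 + 1.49 = 5.97

5.97


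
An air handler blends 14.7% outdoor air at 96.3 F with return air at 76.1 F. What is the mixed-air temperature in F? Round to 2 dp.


T_mix = 76.1 + (14.7/100)*(96.3-76.1) = 79.07 F

79.07 F


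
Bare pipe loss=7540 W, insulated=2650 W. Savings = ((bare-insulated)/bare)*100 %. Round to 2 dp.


Savings = ((7540-2650)/7540)*100 = 64.85 %

64.85 %


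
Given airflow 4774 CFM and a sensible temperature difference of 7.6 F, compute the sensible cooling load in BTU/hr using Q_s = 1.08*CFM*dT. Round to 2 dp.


Q = 1.08 * 4774 * 7.6 = 39184.99 BTU/hr

39184.99 BTU/hr
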